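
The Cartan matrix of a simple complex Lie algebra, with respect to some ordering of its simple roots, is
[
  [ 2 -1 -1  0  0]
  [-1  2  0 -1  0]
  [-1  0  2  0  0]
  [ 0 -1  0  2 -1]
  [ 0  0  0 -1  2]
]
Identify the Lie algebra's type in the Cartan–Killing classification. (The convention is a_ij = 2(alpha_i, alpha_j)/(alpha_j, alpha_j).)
A_5

The matrix has rank 5 with 2's on the diagonal. Reading the off-diagonal entries as Dynkin edges (a single edge where a_ij = a_ji = -1; a double or triple edge where a_ij * a_ji = 2 or 3), the diagram is a chain of 5 nodes with single edges (A_5). One simple-root ordering that puts it in standard form is (alpha_5, alpha_4, alpha_2, alpha_1, alpha_3). So the algebra is type A_5, i.e. sl(6).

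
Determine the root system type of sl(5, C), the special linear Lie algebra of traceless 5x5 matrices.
This is sl(5), which has dimension 5^2 - 1 = 24 and rank 5 - 1 = 4 (a Cartan subalgebra is the diagonal traceless matrices). In the classification of classical Lie algebras, the special linear algebra sl(n+1) has type A_n; here n = 4, so the Dynkin diagram is a chain of 4 nodes with single edges (A_4). Hence the type is A_4.

A_4 (sl(5))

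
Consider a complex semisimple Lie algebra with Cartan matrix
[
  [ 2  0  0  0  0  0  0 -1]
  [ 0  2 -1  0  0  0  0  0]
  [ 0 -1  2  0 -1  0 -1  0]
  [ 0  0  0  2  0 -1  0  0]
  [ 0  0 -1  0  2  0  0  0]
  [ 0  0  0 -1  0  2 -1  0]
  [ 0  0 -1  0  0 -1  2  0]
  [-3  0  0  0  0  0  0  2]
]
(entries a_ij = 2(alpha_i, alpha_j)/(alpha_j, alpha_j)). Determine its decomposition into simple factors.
D_6 (so(12)) ⊕ G_2

The diagram associated to this matrix has two connected components: the simple roots {alpha_2, alpha_3, alpha_4, alpha_5, alpha_6, alpha_7} form a chain of 4 nodes with a fork of two nodes at one end (D_6), and {alpha_1, alpha_8} form two nodes joined by a triple edge (G_2). A semisimple Lie algebra decomposes uniquely as the direct sum of simple ideals, one per connected component of its Dynkin diagram, so g ≅ D_6 ⊕ G_2 (dimension 66 + 14 = 80).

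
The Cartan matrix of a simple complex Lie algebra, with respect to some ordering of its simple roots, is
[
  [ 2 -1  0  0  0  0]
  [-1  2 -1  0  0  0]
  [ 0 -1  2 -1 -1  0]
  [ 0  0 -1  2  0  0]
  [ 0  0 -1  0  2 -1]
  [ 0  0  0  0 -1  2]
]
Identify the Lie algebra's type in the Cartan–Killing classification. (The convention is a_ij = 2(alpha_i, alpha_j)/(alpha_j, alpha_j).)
E_6

The matrix has rank 6 with 2's on the diagonal. Reading the off-diagonal entries as Dynkin edges (a single edge where a_ij = a_ji = -1; a double or triple edge where a_ij * a_ji = 2 or 3), the diagram is a chain of 5 nodes with one extra node attached to the third node from one end (E_6). One simple-root ordering that puts it in standard form is (alpha_1, alpha_4, alpha_2, alpha_3, alpha_5, alpha_6). So the algebra is type E_6.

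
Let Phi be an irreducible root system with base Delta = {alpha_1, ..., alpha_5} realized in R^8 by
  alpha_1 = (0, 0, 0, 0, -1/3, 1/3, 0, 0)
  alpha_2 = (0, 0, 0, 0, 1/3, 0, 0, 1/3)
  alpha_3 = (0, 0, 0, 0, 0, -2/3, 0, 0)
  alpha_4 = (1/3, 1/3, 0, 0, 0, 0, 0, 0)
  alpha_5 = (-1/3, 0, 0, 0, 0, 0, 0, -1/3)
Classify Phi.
Compute the Cartan integers a_ij = 2(alpha_i, alpha_j)/(alpha_j, alpha_j); the resulting 5x5 Cartan matrix is
[[2, -1, -1, 0, 0], [-1, 2, 0, 0, -1], [-2, 0, 2, 0, 0], [0, 0, 0, 2, -1], [0, -1, 0, -1, 2]].
The roots have two lengths (squared-length ratio 2:1); the short ones are alpha_{1,2,4,5}. The associated Dynkin diagram is a chain of 5 nodes with a double edge at one end; the terminal node there is the unique long simple root (C_5), so the type is C_5 (the algebra sp(10)).

C_5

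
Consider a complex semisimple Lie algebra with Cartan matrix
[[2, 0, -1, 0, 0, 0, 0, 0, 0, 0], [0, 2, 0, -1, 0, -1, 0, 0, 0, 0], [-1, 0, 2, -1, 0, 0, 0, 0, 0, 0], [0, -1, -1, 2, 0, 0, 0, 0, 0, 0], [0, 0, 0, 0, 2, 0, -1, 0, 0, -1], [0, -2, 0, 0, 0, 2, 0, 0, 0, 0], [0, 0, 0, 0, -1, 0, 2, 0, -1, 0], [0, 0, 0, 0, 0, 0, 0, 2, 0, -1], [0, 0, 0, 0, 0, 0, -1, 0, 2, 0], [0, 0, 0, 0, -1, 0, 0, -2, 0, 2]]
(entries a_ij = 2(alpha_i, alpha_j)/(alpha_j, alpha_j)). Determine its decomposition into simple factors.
B_5 (so(11)) ⊕ C_5 (sp(10))

The diagram associated to this matrix has two connected components: the simple roots {alpha_5, alpha_7, alpha_8, alpha_9, alpha_10} form a chain of 5 nodes with a double edge at one end; the terminal node there is the unique short simple root (B_5), and {alpha_1, alpha_2, alpha_3, alpha_4, alpha_6} form a chain of 5 nodes with a double edge at one end; the terminal node there is the unique long simple root (C_5). A semisimple Lie algebra decomposes uniquely as the direct sum of simple ideals, one per connected component of its Dynkin diagram, so g ≅ B_5 ⊕ C_5 (dimension 55 + 55 = 110).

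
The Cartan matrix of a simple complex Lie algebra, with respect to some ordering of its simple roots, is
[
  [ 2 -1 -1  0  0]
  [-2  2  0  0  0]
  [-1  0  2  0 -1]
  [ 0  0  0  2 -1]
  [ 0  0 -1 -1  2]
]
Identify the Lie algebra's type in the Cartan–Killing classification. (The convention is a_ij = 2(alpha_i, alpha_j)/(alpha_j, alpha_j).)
type C_5

The matrix has rank 5 with 2's on the diagonal. Reading the off-diagonal entries as Dynkin edges (a single edge where a_ij = a_ji = -1; a double or triple edge where a_ij * a_ji = 2 or 3), the diagram is a chain of 5 nodes with a double edge at one end; the terminal node there is the unique long simple root (C_5). One simple-root ordering that puts it in standard form is (alpha_4, alpha_5, alpha_3, alpha_1, alpha_2). So the algebra is type C_5, i.e. sp(10).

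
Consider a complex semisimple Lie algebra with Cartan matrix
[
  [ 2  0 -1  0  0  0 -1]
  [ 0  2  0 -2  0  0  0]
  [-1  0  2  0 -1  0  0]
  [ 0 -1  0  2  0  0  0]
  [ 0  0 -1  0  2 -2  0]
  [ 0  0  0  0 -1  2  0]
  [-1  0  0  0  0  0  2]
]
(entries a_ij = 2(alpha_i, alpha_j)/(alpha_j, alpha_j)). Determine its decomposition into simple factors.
B_2 (so(5)) ⊕ B_5 (so(11))

The diagram associated to this matrix has two connected components: the simple roots {alpha_2, alpha_4} form a chain of 2 nodes with a double edge at one end; the terminal node there is the unique short simple root (B_2), and {alpha_1, alpha_3, alpha_5, alpha_6, alpha_7} form a chain of 5 nodes with a double edge at one end; the terminal node there is the unique short simple root (B_5). A semisimple Lie algebra decomposes uniquely as the direct sum of simple ideals, one per connected component of its Dynkin diagram, so g ≅ B_2 ⊕ B_5 (dimension 10 + 55 = 65).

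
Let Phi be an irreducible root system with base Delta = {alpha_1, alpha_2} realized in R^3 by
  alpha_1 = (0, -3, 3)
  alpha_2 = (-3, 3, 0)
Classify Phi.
Compute the Cartan integers a_ij = 2(alpha_i, alpha_j)/(alpha_j, alpha_j); the resulting 2x2 Cartan matrix is
[[2, -1], [-1, 2]].
All simple roots have the same length, so the diagram is simply laced. The associated Dynkin diagram is a chain of 2 nodes with single edges (A_2), so the type is A_2 (the algebra sl(3)).

A_2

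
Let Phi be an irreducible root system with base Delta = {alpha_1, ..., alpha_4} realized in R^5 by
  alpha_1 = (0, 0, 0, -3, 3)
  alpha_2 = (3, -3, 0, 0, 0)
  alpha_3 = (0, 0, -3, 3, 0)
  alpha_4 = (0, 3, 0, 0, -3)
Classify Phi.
type A_4

Compute the Cartan integers a_ij = 2(alpha_i, alpha_j)/(alpha_j, alpha_j); the resulting 4x4 Cartan matrix is
[[2, 0, -1, -1], [0, 2, 0, -1], [-1, 0, 2, 0], [-1, -1, 0, 2]].
All simple roots have the same length, so the diagram is simply laced. The associated Dynkin diagram is a chain of 4 nodes with single edges (A_4), so the type is A_4 (the algebra sl(5)).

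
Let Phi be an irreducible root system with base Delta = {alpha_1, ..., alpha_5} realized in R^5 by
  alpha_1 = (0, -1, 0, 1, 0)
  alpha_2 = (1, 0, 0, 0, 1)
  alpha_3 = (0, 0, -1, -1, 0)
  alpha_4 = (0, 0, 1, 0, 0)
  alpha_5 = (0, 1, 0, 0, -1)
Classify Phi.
Compute the Cartan integers a_ij = 2(alpha_i, alpha_j)/(alpha_j, alpha_j); the resulting 5x5 Cartan matrix is
[[2, 0, -1, 0, -1], [0, 2, 0, 0, -1], [-1, 0, 2, -2, 0], [0, 0, -1, 2, 0], [-1, -1, 0, 0, 2]].
The roots have two lengths (squared-length ratio 2:1); the short ones are alpha_{4}. The associated Dynkin diagram is a chain of 5 nodes with a double edge at one end; the terminal node there is the unique short simple root (B_5), so the type is B_5 (the algebra so(11)).

B_5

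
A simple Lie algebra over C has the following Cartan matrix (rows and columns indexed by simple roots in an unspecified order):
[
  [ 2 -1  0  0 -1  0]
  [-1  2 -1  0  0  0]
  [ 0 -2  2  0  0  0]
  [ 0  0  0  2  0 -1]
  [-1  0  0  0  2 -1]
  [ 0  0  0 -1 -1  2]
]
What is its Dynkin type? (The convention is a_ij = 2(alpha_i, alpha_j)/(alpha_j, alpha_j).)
The matrix has rank 6 with 2's on the diagonal. Reading the off-diagonal entries as Dynkin edges (a single edge where a_ij = a_ji = -1; a double or triple edge where a_ij * a_ji = 2 or 3), the diagram is a chain of 6 nodes with a double edge at one end; the terminal node there is the unique long simple root (C_6). One simple-root ordering that puts it in standard form is (alpha_4, alpha_6, alpha_5, alpha_1, alpha_2, alpha_3). So the algebra is type C_6, i.e. sp(12).

C_6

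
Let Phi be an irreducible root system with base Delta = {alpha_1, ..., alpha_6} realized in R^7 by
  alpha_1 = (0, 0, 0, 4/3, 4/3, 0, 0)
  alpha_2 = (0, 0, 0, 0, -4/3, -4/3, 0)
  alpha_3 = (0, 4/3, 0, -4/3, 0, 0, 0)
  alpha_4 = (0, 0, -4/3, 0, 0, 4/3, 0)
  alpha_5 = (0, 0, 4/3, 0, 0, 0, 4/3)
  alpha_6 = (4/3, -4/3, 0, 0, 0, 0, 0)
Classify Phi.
type A_6

Compute the Cartan integers a_ij = 2(alpha_i, alpha_j)/(alpha_j, alpha_j); the resulting 6x6 Cartan matrix is
[[2, -1, -1, 0, 0, 0], [-1, 2, 0, -1, 0, 0], [-1, 0, 2, 0, 0, -1], [0, -1, 0, 2, -1, 0], [0, 0, 0, -1, 2, 0], [0, 0, -1, 0, 0, 2]].
All simple roots have the same length, so the diagram is simply laced. The associated Dynkin diagram is a chain of 6 nodes with single edges (A_6), so the type is A_6 (the algebra sl(7)).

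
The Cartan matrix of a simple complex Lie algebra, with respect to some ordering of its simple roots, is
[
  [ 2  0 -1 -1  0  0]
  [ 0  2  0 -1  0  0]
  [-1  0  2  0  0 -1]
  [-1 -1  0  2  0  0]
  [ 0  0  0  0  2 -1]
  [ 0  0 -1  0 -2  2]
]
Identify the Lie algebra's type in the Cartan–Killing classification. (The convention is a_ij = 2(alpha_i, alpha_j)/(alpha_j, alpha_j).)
B_6

The matrix has rank 6 with 2's on the diagonal. Reading the off-diagonal entries as Dynkin edges (a single edge where a_ij = a_ji = -1; a double or triple edge where a_ij * a_ji = 2 or 3), the diagram is a chain of 6 nodes with a double edge at one end; the terminal node there is the unique short simple root (B_6). One simple-root ordering that puts it in standard form is (alpha_2, alpha_4, alpha_1, alpha_3, alpha_6, alpha_5). So the algebra is type B_6, i.e. so(13).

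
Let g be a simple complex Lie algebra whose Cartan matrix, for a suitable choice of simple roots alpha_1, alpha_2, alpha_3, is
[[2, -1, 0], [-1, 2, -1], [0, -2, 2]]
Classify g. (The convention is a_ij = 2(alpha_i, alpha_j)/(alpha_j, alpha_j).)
C_3

The matrix has rank 3 with 2's on the diagonal. Reading the off-diagonal entries as Dynkin edges (a single edge where a_ij = a_ji = -1; a double or triple edge where a_ij * a_ji = 2 or 3), the diagram is a chain of 3 nodes with a double edge at one end; the terminal node there is the unique long simple root (C_3). One simple-root ordering that puts it in standard form is (alpha_1, alpha_2, alpha_3). So the algebra is type C_3, i.e. sp(6).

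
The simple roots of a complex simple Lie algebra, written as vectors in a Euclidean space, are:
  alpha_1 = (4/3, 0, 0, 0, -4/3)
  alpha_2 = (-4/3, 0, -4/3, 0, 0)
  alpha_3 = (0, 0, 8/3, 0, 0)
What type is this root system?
Compute the Cartan integers a_ij = 2(alpha_i, alpha_j)/(alpha_j, alpha_j); the resulting 3x3 Cartan matrix is
[[2, -1, 0], [-1, 2, -1], [0, -2, 2]].
The roots have two lengths (squared-length ratio 2:1); the short ones are alpha_{1,2}. The associated Dynkin diagram is a chain of 3 nodes with a double edge at one end; the terminal node there is the unique long simple root (C_3), so the type is C_3 (the algebra sp(6)).

type C_3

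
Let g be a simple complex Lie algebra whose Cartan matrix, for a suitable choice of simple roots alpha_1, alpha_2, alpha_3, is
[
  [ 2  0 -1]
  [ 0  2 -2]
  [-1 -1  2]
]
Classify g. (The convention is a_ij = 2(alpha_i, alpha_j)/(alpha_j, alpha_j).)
The matrix has rank 3 with 2's on the diagonal. Reading the off-diagonal entries as Dynkin edges (a single edge where a_ij = a_ji = -1; a double or triple edge where a_ij * a_ji = 2 or 3), the diagram is a chain of 3 nodes with a double edge at one end; the terminal node there is the unique long simple root (C_3). One simple-root ordering that puts it in standard form is (alpha_1, alpha_3, alpha_2). So the algebra is type C_3, i.e. sp(6).

C_3 (sp(6))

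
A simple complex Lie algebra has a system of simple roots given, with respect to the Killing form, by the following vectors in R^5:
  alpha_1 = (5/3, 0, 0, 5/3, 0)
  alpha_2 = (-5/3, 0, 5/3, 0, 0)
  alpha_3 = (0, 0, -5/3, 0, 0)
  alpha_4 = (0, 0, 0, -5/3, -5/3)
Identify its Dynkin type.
type B_4

Compute the Cartan integers a_ij = 2(alpha_i, alpha_j)/(alpha_j, alpha_j); the resulting 4x4 Cartan matrix is
[[2, -1, 0, -1], [-1, 2, -2, 0], [0, -1, 2, 0], [-1, 0, 0, 2]].
The roots have two lengths (squared-length ratio 2:1); the short ones are alpha_{3}. The associated Dynkin diagram is a chain of 4 nodes with a double edge at one end; the terminal node there is the unique short simple root (B_4), so the type is B_4 (the algebra so(9)).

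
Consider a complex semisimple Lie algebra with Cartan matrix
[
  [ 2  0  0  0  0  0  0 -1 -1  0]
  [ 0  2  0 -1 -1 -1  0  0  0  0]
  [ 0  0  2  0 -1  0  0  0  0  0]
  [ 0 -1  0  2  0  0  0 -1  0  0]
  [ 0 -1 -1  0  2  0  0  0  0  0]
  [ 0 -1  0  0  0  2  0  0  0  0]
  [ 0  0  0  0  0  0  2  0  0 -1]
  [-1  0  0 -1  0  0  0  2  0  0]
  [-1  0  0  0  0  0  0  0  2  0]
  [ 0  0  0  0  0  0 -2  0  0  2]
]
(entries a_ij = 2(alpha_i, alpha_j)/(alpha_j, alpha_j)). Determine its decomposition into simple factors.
The diagram associated to this matrix has two connected components: the simple roots {alpha_7, alpha_10} form a chain of 2 nodes with a double edge at one end; the terminal node there is the unique short simple root (B_2), and {alpha_1, alpha_2, alpha_3, alpha_4, alpha_5, alpha_6, alpha_8, alpha_9} form a chain of 7 nodes with one extra node attached to the third node from one end (E_8). A semisimple Lie algebra decomposes uniquely as the direct sum of simple ideals, one per connected component of its Dynkin diagram, so g ≅ B_2 ⊕ E_8 (dimension 10 + 248 = 258).

B2 ⊕ E8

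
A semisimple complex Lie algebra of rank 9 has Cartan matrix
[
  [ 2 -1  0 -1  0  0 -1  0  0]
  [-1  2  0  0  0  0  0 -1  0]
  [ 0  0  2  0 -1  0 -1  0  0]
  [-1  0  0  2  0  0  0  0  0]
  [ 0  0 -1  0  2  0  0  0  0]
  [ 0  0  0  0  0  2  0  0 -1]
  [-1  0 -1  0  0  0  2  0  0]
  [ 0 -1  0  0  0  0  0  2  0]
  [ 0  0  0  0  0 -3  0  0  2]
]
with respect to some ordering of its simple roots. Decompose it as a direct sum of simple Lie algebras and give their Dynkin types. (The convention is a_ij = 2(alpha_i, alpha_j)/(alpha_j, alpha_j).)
The diagram associated to this matrix has two connected components: the simple roots {alpha_1, alpha_2, alpha_3, alpha_4, alpha_5, alpha_7, alpha_8} form a chain of 6 nodes with one extra node attached to the third node from one end (E_7), and {alpha_6, alpha_9} form two nodes joined by a triple edge (G_2). A semisimple Lie algebra decomposes uniquely as the direct sum of simple ideals, one per connected component of its Dynkin diagram, so g ≅ E_7 ⊕ G_2 (dimension 133 + 14 = 147).

E_7 + G_2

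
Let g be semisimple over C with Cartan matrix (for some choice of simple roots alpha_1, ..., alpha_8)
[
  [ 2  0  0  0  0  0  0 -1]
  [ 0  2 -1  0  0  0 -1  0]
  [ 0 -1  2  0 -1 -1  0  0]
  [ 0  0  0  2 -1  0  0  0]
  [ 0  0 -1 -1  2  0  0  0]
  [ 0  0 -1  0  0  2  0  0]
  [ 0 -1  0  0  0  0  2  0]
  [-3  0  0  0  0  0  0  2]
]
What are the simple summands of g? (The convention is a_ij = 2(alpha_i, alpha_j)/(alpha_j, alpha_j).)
The diagram associated to this matrix has two connected components: the simple roots {alpha_2, alpha_3, alpha_4, alpha_5, alpha_6, alpha_7} form a chain of 5 nodes with one extra node attached to the third node from one end (E_6), and {alpha_1, alpha_8} form two nodes joined by a triple edge (G_2). A semisimple Lie algebra decomposes uniquely as the direct sum of simple ideals, one per connected component of its Dynkin diagram, so g ≅ E_6 ⊕ G_2 (dimension 78 + 14 = 92).

type E_6 + type G_2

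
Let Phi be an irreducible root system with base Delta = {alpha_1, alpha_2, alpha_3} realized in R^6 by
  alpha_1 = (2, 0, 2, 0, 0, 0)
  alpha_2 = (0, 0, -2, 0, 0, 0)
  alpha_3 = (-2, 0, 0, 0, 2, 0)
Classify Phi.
Compute the Cartan integers a_ij = 2(alpha_i, alpha_j)/(alpha_j, alpha_j); the resulting 3x3 Cartan matrix is
[[2, -2, -1], [-1, 2, 0], [-1, 0, 2]].
The roots have two lengths (squared-length ratio 2:1); the short ones are alpha_{2}. The associated Dynkin diagram is a chain of 3 nodes with a double edge at one end; the terminal node there is the unique short simple root (B_3), so the type is B_3 (the algebra so(7)).

B_3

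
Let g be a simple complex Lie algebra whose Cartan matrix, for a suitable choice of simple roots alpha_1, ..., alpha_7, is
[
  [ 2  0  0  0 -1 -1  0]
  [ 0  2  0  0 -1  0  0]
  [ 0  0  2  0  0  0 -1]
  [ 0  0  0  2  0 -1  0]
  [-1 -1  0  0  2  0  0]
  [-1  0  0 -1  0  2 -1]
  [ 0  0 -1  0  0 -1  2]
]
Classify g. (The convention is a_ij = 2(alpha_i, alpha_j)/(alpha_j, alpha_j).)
E7

The matrix has rank 7 with 2's on the diagonal. Reading the off-diagonal entries as Dynkin edges (a single edge where a_ij = a_ji = -1; a double or triple edge where a_ij * a_ji = 2 or 3), the diagram is a chain of 6 nodes with one extra node attached to the third node from one end (E_7). One simple-root ordering that puts it in standard form is (alpha_3, alpha_4, alpha_7, alpha_6, alpha_1, alpha_5, alpha_2). So the algebra is type E_7.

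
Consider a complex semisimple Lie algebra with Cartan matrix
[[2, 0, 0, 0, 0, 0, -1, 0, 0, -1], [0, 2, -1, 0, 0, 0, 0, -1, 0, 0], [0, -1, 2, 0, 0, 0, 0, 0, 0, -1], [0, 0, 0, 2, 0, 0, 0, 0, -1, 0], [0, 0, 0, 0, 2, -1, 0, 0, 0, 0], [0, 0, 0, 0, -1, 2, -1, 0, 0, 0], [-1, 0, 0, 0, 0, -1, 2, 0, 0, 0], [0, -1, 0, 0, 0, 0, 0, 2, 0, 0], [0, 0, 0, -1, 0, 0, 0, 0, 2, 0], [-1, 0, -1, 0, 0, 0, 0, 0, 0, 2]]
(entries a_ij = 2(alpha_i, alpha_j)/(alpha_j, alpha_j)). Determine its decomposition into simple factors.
The diagram associated to this matrix has two connected components: the simple roots {alpha_4, alpha_9} form a chain of 2 nodes with single edges (A_2), and {alpha_1, alpha_2, alpha_3, alpha_5, alpha_6, alpha_7, alpha_8, alpha_10} form a chain of 8 nodes with single edges (A_8). A semisimple Lie algebra decomposes uniquely as the direct sum of simple ideals, one per connected component of its Dynkin diagram, so g ≅ A_2 ⊕ A_8 (dimension 8 + 80 = 88).

A_2 (sl(3)) ⊕ A_8 (sl(9))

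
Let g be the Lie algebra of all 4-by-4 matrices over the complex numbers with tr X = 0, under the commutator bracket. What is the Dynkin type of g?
This is sl(4), which has dimension 4^2 - 1 = 15 and rank 4 - 1 = 3 (a Cartan subalgebra is the diagonal traceless matrices). In the classification of classical Lie algebras, the special linear algebra sl(n+1) has type A_n; here n = 3, so the Dynkin diagram is a chain of 3 nodes with single edges (A_3). Hence the type is A_3.

A_3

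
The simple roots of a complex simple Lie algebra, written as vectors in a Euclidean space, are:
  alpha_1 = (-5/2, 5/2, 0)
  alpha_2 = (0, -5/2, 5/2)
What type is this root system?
Compute the Cartan integers a_ij = 2(alpha_i, alpha_j)/(alpha_j, alpha_j); the resulting 2x2 Cartan matrix is
[[2, -1], [-1, 2]].
All simple roots have the same length, so the diagram is simply laced. The associated Dynkin diagram is a chain of 2 nodes with single edges (A_2), so the type is A_2 (the algebra sl(3)).

A_2 (sl(3))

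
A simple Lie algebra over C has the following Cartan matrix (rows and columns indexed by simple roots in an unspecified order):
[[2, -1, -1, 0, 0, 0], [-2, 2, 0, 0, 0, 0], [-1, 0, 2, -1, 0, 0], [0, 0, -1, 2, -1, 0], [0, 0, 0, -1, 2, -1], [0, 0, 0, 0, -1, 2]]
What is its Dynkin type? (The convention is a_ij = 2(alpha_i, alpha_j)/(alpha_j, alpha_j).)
C_6

The matrix has rank 6 with 2's on the diagonal. Reading the off-diagonal entries as Dynkin edges (a single edge where a_ij = a_ji = -1; a double or triple edge where a_ij * a_ji = 2 or 3), the diagram is a chain of 6 nodes with a double edge at one end; the terminal node there is the unique long simple root (C_6). One simple-root ordering that puts it in standard form is (alpha_6, alpha_5, alpha_4, alpha_3, alpha_1, alpha_2). So the algebra is type C_6, i.e. sp(12).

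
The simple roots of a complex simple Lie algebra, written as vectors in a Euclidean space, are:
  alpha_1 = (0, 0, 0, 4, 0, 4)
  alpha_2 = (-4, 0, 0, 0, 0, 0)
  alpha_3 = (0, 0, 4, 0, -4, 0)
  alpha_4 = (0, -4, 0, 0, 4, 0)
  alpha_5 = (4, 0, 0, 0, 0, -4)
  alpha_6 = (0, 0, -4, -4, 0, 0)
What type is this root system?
Compute the Cartan integers a_ij = 2(alpha_i, alpha_j)/(alpha_j, alpha_j); the resulting 6x6 Cartan matrix is
[[2, 0, 0, 0, -1, -1], [0, 2, 0, 0, -1, 0], [0, 0, 2, -1, 0, -1], [0, 0, -1, 2, 0, 0], [-1, -2, 0, 0, 2, 0], [-1, 0, -1, 0, 0, 2]].
The roots have two lengths (squared-length ratio 2:1); the short ones are alpha_{2}. The associated Dynkin diagram is a chain of 6 nodes with a double edge at one end; the terminal node there is the unique short simple root (B_6), so the type is B_6 (the algebra so(13)).

B6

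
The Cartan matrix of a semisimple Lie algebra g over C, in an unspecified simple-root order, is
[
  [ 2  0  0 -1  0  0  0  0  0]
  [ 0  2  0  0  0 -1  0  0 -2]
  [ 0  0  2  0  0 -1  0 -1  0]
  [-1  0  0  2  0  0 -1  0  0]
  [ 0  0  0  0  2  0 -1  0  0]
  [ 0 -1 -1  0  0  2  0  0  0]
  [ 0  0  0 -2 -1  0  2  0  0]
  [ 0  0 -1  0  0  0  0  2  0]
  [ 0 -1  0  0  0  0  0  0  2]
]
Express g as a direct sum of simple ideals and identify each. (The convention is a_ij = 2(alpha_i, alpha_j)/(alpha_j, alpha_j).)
B_5 + F_4

The diagram associated to this matrix has two connected components: the simple roots {alpha_2, alpha_3, alpha_6, alpha_8, alpha_9} form a chain of 5 nodes with a double edge at one end; the terminal node there is the unique short simple root (B_5), and {alpha_1, alpha_4, alpha_5, alpha_7} form a chain of 4 nodes with a double edge between the middle two (F_4). A semisimple Lie algebra decomposes uniquely as the direct sum of simple ideals, one per connected component of its Dynkin diagram, so g ≅ B_5 ⊕ F_4 (dimension 55 + 52 = 107).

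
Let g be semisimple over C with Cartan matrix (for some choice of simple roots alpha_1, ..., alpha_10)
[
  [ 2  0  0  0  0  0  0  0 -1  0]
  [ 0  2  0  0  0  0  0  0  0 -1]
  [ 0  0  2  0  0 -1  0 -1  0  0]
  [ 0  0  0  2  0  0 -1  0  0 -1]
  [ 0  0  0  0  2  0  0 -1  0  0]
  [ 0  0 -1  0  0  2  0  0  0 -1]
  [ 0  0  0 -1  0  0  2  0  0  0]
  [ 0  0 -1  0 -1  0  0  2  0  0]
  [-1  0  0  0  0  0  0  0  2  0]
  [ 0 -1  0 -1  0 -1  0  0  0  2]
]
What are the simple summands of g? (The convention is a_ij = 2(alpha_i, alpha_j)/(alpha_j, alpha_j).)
A2 + E8

The diagram associated to this matrix has two connected components: the simple roots {alpha_1, alpha_9} form a chain of 2 nodes with single edges (A_2), and {alpha_2, alpha_3, alpha_4, alpha_5, alpha_6, alpha_7, alpha_8, alpha_10} form a chain of 7 nodes with one extra node attached to the third node from one end (E_8). A semisimple Lie algebra decomposes uniquely as the direct sum of simple ideals, one per connected component of its Dynkin diagram, so g ≅ A_2 ⊕ E_8 (dimension 8 + 248 = 256).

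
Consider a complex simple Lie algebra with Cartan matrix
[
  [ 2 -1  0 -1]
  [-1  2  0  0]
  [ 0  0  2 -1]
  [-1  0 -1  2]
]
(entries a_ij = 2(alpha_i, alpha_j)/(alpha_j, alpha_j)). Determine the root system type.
The matrix has rank 4 with 2's on the diagonal. Reading the off-diagonal entries as Dynkin edges (a single edge where a_ij = a_ji = -1; a double or triple edge where a_ij * a_ji = 2 or 3), the diagram is a chain of 4 nodes with single edges (A_4). One simple-root ordering that puts it in standard form is (alpha_3, alpha_4, alpha_1, alpha_2). So the algebra is type A_4, i.e. sl(5).

type A_4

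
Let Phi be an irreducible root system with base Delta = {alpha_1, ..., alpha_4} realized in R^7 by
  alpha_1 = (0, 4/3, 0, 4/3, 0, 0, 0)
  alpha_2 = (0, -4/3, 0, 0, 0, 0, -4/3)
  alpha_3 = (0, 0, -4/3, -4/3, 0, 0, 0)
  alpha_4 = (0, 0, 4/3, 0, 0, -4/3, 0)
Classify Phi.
Compute the Cartan integers a_ij = 2(alpha_i, alpha_j)/(alpha_j, alpha_j); the resulting 4x4 Cartan matrix is
[[2, -1, -1, 0], [-1, 2, 0, 0], [-1, 0, 2, -1], [0, 0, -1, 2]].
All simple roots have the same length, so the diagram is simply laced. The associated Dynkin diagram is a chain of 4 nodes with single edges (A_4), so the type is A_4 (the algebra sl(5)).

A_4 (sl(5))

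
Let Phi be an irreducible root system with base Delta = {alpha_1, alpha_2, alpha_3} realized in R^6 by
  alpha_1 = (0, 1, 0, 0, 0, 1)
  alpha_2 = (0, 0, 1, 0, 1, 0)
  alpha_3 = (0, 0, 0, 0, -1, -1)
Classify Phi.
Compute the Cartan integers a_ij = 2(alpha_i, alpha_j)/(alpha_j, alpha_j); the resulting 3x3 Cartan matrix is
[[2, 0, -1], [0, 2, -1], [-1, -1, 2]].
All simple roots have the same length, so the diagram is simply laced. The associated Dynkin diagram is a chain of 3 nodes with single edges (A_3), so the type is A_3 (the algebra sl(4)).

A_3 (sl(4))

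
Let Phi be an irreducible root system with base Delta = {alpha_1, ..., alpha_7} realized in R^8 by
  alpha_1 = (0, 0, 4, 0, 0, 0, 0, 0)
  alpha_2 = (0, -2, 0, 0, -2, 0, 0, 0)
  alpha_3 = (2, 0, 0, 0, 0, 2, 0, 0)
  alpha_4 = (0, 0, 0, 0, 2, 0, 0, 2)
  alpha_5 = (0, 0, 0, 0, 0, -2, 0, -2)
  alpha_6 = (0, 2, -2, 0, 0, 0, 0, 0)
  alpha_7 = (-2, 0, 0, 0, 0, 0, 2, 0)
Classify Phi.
C_7

Compute the Cartan integers a_ij = 2(alpha_i, alpha_j)/(alpha_j, alpha_j); the resulting 7x7 Cartan matrix is
[[2, 0, 0, 0, 0, -2, 0], [0, 2, 0, -1, 0, -1, 0], [0, 0, 2, 0, -1, 0, -1], [0, -1, 0, 2, -1, 0, 0], [0, 0, -1, -1, 2, 0, 0], [-1, -1, 0, 0, 0, 2, 0], [0, 0, -1, 0, 0, 0, 2]].
The roots have two lengths (squared-length ratio 2:1); the short ones are alpha_{2,3,4,5,6,7}. The associated Dynkin diagram is a chain of 7 nodes with a double edge at one end; the terminal node there is the unique long simple root (C_7), so the type is C_7 (the algebra sp(14)).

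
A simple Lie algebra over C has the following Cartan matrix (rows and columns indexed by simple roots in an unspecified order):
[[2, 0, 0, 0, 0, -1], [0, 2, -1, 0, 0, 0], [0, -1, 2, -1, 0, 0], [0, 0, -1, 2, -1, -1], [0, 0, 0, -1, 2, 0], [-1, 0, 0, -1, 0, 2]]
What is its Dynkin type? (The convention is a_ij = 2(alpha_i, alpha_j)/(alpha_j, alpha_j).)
The matrix has rank 6 with 2's on the diagonal. Reading the off-diagonal entries as Dynkin edges (a single edge where a_ij = a_ji = -1; a double or triple edge where a_ij * a_ji = 2 or 3), the diagram is a chain of 5 nodes with one extra node attached to the third node from one end (E_6). One simple-root ordering that puts it in standard form is (alpha_2, alpha_5, alpha_3, alpha_4, alpha_6, alpha_1). So the algebra is type E_6.

type E_6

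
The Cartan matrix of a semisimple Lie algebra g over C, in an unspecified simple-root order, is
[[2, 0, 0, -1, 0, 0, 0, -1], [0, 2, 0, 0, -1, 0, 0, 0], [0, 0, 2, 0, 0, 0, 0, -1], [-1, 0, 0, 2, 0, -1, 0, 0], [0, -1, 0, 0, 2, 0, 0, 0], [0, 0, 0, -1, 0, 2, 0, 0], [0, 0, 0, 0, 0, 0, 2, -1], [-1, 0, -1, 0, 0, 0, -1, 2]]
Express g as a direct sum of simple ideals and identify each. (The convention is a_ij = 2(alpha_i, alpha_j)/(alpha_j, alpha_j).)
The diagram associated to this matrix has two connected components: the simple roots {alpha_2, alpha_5} form a chain of 2 nodes with single edges (A_2), and {alpha_1, alpha_3, alpha_4, alpha_6, alpha_7, alpha_8} form a chain of 4 nodes with a fork of two nodes at one end (D_6). A semisimple Lie algebra decomposes uniquely as the direct sum of simple ideals, one per connected component of its Dynkin diagram, so g ≅ A_2 ⊕ D_6 (dimension 8 + 66 = 74).

A_2 ⊕ D_6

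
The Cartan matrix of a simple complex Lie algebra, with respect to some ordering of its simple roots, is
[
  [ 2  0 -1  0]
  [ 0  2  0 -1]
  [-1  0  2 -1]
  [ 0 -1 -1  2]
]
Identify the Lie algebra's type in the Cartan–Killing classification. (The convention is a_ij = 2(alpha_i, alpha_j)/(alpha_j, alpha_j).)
The matrix has rank 4 with 2's on the diagonal. Reading the off-diagonal entries as Dynkin edges (a single edge where a_ij = a_ji = -1; a double or triple edge where a_ij * a_ji = 2 or 3), the diagram is a chain of 4 nodes with single edges (A_4). One simple-root ordering that puts it in standard form is (alpha_2, alpha_4, alpha_3, alpha_1). So the algebra is type A_4, i.e. sl(5).

A4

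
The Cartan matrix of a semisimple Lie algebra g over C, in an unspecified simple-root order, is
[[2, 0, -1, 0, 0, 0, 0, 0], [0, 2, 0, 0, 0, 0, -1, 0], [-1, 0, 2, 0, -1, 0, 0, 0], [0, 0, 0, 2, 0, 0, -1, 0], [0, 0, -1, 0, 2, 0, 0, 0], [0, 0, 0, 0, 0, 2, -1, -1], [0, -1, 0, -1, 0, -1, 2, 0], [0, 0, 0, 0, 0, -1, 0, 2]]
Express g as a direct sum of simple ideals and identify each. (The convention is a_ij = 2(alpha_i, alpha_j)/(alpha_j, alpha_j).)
A_3 (sl(4)) + D_5 (so(10))

The diagram associated to this matrix has two connected components: the simple roots {alpha_1, alpha_3, alpha_5} form a chain of 3 nodes with single edges (A_3), and {alpha_2, alpha_4, alpha_6, alpha_7, alpha_8} form a chain of 3 nodes with a fork of two nodes at one end (D_5). A semisimple Lie algebra decomposes uniquely as the direct sum of simple ideals, one per connected component of its Dynkin diagram, so g ≅ A_3 ⊕ D_5 (dimension 15 + 45 = 60).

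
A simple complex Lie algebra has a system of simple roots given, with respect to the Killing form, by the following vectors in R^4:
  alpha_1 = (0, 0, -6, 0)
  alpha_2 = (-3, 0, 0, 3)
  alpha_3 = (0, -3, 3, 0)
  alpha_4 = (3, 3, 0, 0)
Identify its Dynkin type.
Compute the Cartan integers a_ij = 2(alpha_i, alpha_j)/(alpha_j, alpha_j); the resulting 4x4 Cartan matrix is
[[2, 0, -2, 0], [0, 2, 0, -1], [-1, 0, 2, -1], [0, -1, -1, 2]].
The roots have two lengths (squared-length ratio 2:1); the short ones are alpha_{2,3,4}. The associated Dynkin diagram is a chain of 4 nodes with a double edge at one end; the terminal node there is the unique long simple root (C_4), so the type is C_4 (the algebra sp(8)).

C_4 (sp(8))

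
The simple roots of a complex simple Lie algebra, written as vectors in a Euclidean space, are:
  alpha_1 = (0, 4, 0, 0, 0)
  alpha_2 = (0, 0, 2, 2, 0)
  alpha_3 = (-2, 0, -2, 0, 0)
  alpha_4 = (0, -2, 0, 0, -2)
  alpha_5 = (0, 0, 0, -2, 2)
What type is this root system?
C_5 (sp(10))

Compute the Cartan integers a_ij = 2(alpha_i, alpha_j)/(alpha_j, alpha_j); the resulting 5x5 Cartan matrix is
[[2, 0, 0, -2, 0], [0, 2, -1, 0, -1], [0, -1, 2, 0, 0], [-1, 0, 0, 2, -1], [0, -1, 0, -1, 2]].
The roots have two lengths (squared-length ratio 2:1); the short ones are alpha_{2,3,4,5}. The associated Dynkin diagram is a chain of 5 nodes with a double edge at one end; the terminal node there is the unique long simple root (C_5), so the type is C_5 (the algebra sp(10)).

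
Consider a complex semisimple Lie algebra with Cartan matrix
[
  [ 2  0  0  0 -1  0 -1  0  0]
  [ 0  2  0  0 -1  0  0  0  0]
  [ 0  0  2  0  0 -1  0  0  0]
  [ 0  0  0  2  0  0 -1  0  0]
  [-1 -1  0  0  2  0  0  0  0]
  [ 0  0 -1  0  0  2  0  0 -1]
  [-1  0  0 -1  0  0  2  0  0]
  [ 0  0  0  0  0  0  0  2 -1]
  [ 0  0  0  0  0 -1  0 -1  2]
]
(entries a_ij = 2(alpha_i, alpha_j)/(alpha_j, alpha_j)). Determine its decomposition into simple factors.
A_4 ⊕ A_5

The diagram associated to this matrix has two connected components: the simple roots {alpha_3, alpha_6, alpha_8, alpha_9} form a chain of 4 nodes with single edges (A_4), and {alpha_1, alpha_2, alpha_4, alpha_5, alpha_7} form a chain of 5 nodes with single edges (A_5). A semisimple Lie algebra decomposes uniquely as the direct sum of simple ideals, one per connected component of its Dynkin diagram, so g ≅ A_4 ⊕ A_5 (dimension 24 + 35 = 59).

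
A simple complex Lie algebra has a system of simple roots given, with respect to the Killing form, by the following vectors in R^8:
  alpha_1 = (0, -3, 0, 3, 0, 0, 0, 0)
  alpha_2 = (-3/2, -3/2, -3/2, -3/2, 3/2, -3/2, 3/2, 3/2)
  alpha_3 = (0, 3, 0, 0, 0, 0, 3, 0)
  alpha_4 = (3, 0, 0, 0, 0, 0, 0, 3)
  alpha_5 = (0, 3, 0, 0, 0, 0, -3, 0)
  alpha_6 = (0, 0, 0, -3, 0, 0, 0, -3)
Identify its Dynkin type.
E_6

Compute the Cartan integers a_ij = 2(alpha_i, alpha_j)/(alpha_j, alpha_j); the resulting 6x6 Cartan matrix is
[[2, 0, -1, 0, -1, -1], [0, 2, 0, 0, -1, 0], [-1, 0, 2, 0, 0, 0], [0, 0, 0, 2, 0, -1], [-1, -1, 0, 0, 2, 0], [-1, 0, 0, -1, 0, 2]].
All simple roots have the same length, so the diagram is simply laced. The associated Dynkin diagram is a chain of 5 nodes with one extra node attached to the third node from one end (E_6), so the type is E_6.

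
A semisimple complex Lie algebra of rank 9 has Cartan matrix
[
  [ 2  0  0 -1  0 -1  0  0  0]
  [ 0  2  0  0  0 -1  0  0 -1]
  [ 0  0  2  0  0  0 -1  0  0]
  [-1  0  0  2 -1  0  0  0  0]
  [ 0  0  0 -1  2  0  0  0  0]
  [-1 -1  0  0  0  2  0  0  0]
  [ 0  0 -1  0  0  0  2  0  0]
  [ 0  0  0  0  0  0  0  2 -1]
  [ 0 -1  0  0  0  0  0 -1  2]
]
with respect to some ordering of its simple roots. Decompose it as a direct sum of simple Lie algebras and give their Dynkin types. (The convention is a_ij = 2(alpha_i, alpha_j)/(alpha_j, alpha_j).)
A_2 + A_7

The diagram associated to this matrix has two connected components: the simple roots {alpha_3, alpha_7} form a chain of 2 nodes with single edges (A_2), and {alpha_1, alpha_2, alpha_4, alpha_5, alpha_6, alpha_8, alpha_9} form a chain of 7 nodes with single edges (A_7). A semisimple Lie algebra decomposes uniquely as the direct sum of simple ideals, one per connected component of its Dynkin diagram, so g ≅ A_2 ⊕ A_7 (dimension 8 + 63 = 71).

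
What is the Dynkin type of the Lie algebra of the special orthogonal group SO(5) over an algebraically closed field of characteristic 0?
type B_2

This is so(5) with 5 odd, which has dimension 5(5-1)/2 = 10 and rank (5-1)/2 = 2. In the classification of classical Lie algebras, the orthogonal algebra so(2n+1) in an odd number of variables has type B_n; here n = 2, so the Dynkin diagram is a chain of 2 nodes with a double edge at one end; the terminal node there is the unique short simple root (B_2). Hence the type is B_2.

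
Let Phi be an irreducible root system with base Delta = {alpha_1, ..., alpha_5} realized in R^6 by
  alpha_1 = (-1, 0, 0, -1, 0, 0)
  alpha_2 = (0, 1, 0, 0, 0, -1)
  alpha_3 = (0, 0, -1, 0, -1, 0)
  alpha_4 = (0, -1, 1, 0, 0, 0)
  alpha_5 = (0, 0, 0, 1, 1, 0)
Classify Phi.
type A_5

Compute the Cartan integers a_ij = 2(alpha_i, alpha_j)/(alpha_j, alpha_j); the resulting 5x5 Cartan matrix is
[[2, 0, 0, 0, -1], [0, 2, 0, -1, 0], [0, 0, 2, -1, -1], [0, -1, -1, 2, 0], [-1, 0, -1, 0, 2]].
All simple roots have the same length, so the diagram is simply laced. The associated Dynkin diagram is a chain of 5 nodes with single edges (A_5), so the type is A_5 (the algebra sl(6)).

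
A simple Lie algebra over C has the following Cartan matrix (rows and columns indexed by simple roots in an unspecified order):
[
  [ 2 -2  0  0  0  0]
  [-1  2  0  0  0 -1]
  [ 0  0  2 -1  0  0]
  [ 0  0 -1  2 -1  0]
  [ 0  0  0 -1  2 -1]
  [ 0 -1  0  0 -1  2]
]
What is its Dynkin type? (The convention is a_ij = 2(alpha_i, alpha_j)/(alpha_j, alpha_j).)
The matrix has rank 6 with 2's on the diagonal. Reading the off-diagonal entries as Dynkin edges (a single edge where a_ij = a_ji = -1; a double or triple edge where a_ij * a_ji = 2 or 3), the diagram is a chain of 6 nodes with a double edge at one end; the terminal node there is the unique long simple root (C_6). One simple-root ordering that puts it in standard form is (alpha_3, alpha_4, alpha_5, alpha_6, alpha_2, alpha_1). So the algebra is type C_6, i.e. sp(12).

type C_6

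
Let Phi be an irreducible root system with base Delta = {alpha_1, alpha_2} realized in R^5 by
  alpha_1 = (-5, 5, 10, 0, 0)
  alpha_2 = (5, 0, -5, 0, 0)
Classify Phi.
Compute the Cartan integers a_ij = 2(alpha_i, alpha_j)/(alpha_j, alpha_j); the resulting 2x2 Cartan matrix is
[[2, -3], [-1, 2]].
The roots have two lengths (squared-length ratio 3:1); the short ones are alpha_{2}. The associated Dynkin diagram is two nodes joined by a triple edge (G_2), so the type is G_2.

G_2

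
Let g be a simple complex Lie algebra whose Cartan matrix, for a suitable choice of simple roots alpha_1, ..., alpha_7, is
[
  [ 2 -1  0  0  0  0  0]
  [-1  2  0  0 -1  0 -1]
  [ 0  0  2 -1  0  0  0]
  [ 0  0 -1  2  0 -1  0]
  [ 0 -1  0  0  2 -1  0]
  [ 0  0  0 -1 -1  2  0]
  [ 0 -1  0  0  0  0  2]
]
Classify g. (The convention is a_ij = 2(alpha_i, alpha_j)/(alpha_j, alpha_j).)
The matrix has rank 7 with 2's on the diagonal. Reading the off-diagonal entries as Dynkin edges (a single edge where a_ij = a_ji = -1; a double or triple edge where a_ij * a_ji = 2 or 3), the diagram is a chain of 5 nodes with a fork of two nodes at one end (D_7). One simple-root ordering that puts it in standard form is (alpha_3, alpha_4, alpha_6, alpha_5, alpha_2, alpha_7, alpha_1). So the algebra is type D_7, i.e. so(14).

D_7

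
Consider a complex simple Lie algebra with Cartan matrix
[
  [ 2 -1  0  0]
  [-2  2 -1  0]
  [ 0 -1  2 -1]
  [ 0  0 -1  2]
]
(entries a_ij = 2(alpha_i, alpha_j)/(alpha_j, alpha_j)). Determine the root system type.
The matrix has rank 4 with 2's on the diagonal. Reading the off-diagonal entries as Dynkin edges (a single edge where a_ij = a_ji = -1; a double or triple edge where a_ij * a_ji = 2 or 3), the diagram is a chain of 4 nodes with a double edge at one end; the terminal node there is the unique short simple root (B_4). One simple-root ordering that puts it in standard form is (alpha_4, alpha_3, alpha_2, alpha_1). So the algebra is type B_4, i.e. so(9).

B_4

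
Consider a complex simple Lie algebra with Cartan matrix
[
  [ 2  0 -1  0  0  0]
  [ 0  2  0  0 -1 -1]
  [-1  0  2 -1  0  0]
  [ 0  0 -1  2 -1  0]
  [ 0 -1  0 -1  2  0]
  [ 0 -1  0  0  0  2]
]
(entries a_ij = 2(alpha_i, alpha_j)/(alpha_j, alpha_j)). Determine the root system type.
A6

The matrix has rank 6 with 2's on the diagonal. Reading the off-diagonal entries as Dynkin edges (a single edge where a_ij = a_ji = -1; a double or triple edge where a_ij * a_ji = 2 or 3), the diagram is a chain of 6 nodes with single edges (A_6). One simple-root ordering that puts it in standard form is (alpha_1, alpha_3, alpha_4, alpha_5, alpha_2, alpha_6). So the algebra is type A_6, i.e. sl(7).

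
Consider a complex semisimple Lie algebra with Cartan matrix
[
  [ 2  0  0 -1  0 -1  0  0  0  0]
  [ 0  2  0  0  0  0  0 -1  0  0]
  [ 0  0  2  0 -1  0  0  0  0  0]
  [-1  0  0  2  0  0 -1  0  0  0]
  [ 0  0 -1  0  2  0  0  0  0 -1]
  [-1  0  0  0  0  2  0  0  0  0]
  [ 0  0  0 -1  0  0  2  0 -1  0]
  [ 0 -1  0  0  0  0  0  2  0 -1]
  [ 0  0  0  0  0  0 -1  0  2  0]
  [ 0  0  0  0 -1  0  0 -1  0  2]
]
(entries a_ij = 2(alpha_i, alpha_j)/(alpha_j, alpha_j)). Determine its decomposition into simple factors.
The diagram associated to this matrix has two connected components: the simple roots {alpha_2, alpha_3, alpha_5, alpha_8, alpha_10} form a chain of 5 nodes with single edges (A_5), and {alpha_1, alpha_4, alpha_6, alpha_7, alpha_9} form a chain of 5 nodes with single edges (A_5). A semisimple Lie algebra decomposes uniquely as the direct sum of simple ideals, one per connected component of its Dynkin diagram, so g ≅ A_5 ⊕ A_5 (dimension 35 + 35 = 70).

A5 + A5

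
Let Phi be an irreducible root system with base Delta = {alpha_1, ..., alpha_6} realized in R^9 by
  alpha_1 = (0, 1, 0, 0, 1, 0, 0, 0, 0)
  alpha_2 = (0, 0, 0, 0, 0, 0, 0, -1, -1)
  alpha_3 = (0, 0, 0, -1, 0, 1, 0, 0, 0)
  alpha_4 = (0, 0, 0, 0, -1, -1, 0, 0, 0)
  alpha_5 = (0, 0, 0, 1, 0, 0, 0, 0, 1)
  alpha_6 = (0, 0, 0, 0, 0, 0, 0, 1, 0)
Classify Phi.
B6

Compute the Cartan integers a_ij = 2(alpha_i, alpha_j)/(alpha_j, alpha_j); the resulting 6x6 Cartan matrix is
[[2, 0, 0, -1, 0, 0], [0, 2, 0, 0, -1, -2], [0, 0, 2, -1, -1, 0], [-1, 0, -1, 2, 0, 0], [0, -1, -1, 0, 2, 0], [0, -1, 0, 0, 0, 2]].
The roots have two lengths (squared-length ratio 2:1); the short ones are alpha_{6}. The associated Dynkin diagram is a chain of 6 nodes with a double edge at one end; the terminal node there is the unique short simple root (B_6), so the type is B_6 (the algebra so(13)).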